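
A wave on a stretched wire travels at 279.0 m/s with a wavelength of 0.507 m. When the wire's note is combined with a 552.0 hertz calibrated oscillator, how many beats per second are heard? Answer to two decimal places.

1.70 Hz

Source frequency f = v/λ = 279.0/0.507 = 550.2959 Hz.
f_beat = |550.2959 − 552.0| = 1.70 Hz.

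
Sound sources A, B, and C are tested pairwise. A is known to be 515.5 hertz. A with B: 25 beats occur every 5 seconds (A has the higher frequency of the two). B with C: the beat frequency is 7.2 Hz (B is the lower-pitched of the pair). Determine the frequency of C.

517.7 Hz

A–B: Beat frequency = 25/5 = 5 Hz.
B is below A, so f_B = 515.5 − 5 = 510.5 Hz.
C is above B, so f_C = 510.5 + 7.2 = 517.7 Hz.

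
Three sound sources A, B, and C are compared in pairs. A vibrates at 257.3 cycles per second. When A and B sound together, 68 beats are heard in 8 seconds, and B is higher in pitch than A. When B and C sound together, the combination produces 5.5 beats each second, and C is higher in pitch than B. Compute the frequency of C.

271.3 Hz

A–B: Beat frequency = 68/8 = 8.5 Hz.
B is above A, so f_B = 257.3 + 8.5 = 265.8 Hz.
C is above B, so f_C = 265.8 + 5.5 = 271.3 Hz.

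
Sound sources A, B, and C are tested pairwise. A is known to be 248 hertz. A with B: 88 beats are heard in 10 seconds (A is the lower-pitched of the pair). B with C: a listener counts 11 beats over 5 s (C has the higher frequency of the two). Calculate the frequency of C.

259 Hz

A–B: Beat frequency = 88/10 = 8.8 Hz.
B is above A, so f_B = 248 + 8.8 = 256.8 Hz.
B–C: Beat frequency = 11/5 = 2.2 Hz.
C is above B, so f_C = 256.8 + 2.2 = 259 Hz.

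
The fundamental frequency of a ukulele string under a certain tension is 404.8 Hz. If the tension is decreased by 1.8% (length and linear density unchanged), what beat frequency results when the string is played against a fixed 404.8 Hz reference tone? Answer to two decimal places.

For a string, f ∝ √T, so the new frequency is 404.8·√0.982 = 401.1403 Hz.
f_beat = |401.1403 − 404.8| = 3.66 Hz.

3.66 Hz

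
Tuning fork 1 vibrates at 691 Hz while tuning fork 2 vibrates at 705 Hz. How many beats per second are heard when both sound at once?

14 Hz

The beat frequency equals the magnitude of the frequency difference.
|691 − 705| = 14 Hz.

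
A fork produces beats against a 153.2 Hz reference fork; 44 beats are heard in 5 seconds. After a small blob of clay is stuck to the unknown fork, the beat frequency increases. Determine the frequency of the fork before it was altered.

Beat frequency = 44/5 = 8.8 Hz.
|f − 153.2| = 8.8, so the fork was at either 144.4 Hz or 162 Hz.
Adding mass to a fork lowers its frequency; the adjustment lowers the fork's frequency.
The beat rate rose, so the adjustment moved the fork further from 153.2 Hz — it was already below the reference.

144.4 Hz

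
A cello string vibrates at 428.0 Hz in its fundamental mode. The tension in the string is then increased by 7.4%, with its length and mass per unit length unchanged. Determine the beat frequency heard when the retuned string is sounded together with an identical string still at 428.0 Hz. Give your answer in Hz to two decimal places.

15.55 Hz

For a string, f ∝ √T, so the new frequency is 428.0·√1.074 = 443.5534 Hz.
f_beat = |443.5534 − 428.0| = 15.55 Hz.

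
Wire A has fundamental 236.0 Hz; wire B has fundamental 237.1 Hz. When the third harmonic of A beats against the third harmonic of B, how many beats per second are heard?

3.3 Hz

Third harmonic of the first: 3·236.0 = 708.0 Hz.
Third harmonic of the second: 3·237.1 = 711.3 Hz.
f_beat = |708.0 − 711.3| = 3.3 Hz.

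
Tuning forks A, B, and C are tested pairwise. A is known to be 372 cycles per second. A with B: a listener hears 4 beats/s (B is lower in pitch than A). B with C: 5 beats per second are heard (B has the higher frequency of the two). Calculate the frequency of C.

B is below A, so f_B = 372 − 4 = 368 Hz.
C is below B, so f_C = 368 − 5 = 363 Hz.

363 Hz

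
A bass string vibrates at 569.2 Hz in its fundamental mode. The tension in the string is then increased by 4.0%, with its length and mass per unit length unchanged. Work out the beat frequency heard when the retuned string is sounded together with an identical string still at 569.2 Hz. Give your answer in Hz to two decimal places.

For a string, f ∝ √T, so the new frequency is 569.2·√1.040 = 580.4724 Hz.
f_beat = |580.4724 − 569.2| = 11.27 Hz.

11.27 Hz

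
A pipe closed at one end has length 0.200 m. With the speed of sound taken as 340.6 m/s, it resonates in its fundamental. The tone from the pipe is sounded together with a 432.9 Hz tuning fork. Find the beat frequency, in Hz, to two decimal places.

7.15 Hz

Closed pipe (odd harmonics): f_n = n·v/(4L) = 1·340.6/(4·0.200) = 425.7500 Hz.
f_beat = |425.7500 − 432.9| = 7.15 Hz.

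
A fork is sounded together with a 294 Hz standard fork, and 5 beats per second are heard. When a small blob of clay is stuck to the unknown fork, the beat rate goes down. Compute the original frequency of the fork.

|f − 294| = 5, so the fork was at either 289 Hz or 299 Hz.
Adding mass to a fork lowers its frequency; the adjustment lowers the fork's frequency.
The beat rate fell, so the adjustment moved the fork toward 294 Hz — it must have started above the reference.

299 Hz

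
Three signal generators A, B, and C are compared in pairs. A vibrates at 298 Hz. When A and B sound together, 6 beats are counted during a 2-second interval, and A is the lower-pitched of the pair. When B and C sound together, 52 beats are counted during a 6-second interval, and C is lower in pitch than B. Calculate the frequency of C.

A–B: Beat frequency = 6/2 = 3 Hz.
B is above A, so f_B = 298 + 3 = 301 Hz.
B–C: Beat frequency = 52/6 = 8.6667 Hz.
C is below B, so f_C = 301 − 8.6667 = 292.3333 Hz.

292.3333 Hz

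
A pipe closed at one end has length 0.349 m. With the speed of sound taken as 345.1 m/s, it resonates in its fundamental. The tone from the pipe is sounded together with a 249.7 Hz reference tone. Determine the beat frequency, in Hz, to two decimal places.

2.49 Hz

Closed pipe (odd harmonics): f_n = n·v/(4L) = 1·345.1/(4·0.349) = 247.2063 Hz.
f_beat = |247.2063 − 249.7| = 2.49 Hz.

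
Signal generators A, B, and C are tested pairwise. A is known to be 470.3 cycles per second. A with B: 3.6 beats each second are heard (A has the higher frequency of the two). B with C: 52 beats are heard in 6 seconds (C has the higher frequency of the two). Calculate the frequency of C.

475.3667 Hz

B is below A, so f_B = 470.3 − 3.6 = 466.7 Hz.
B–C: Beat frequency = 52/6 = 8.6667 Hz.
C is above B, so f_C = 466.7 + 8.6667 = 475.3667 Hz.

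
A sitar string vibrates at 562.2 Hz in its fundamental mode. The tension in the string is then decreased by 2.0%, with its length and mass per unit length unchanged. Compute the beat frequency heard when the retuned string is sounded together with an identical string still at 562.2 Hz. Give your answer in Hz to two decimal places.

For a string, f ∝ √T, so the new frequency is 562.2·√0.980 = 556.5496 Hz.
f_beat = |556.5496 − 562.2| = 5.65 Hz.

5.65 Hz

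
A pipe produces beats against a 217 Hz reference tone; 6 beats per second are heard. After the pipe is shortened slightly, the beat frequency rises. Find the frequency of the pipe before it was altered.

|f − 217| = 6, so the pipe was at either 211 Hz or 223 Hz.
A shorter pipe has a higher fundamental; the adjustment raises the pipe's frequency.
The beat rate rose, so the adjustment moved the pipe further from 217 Hz — it was already above the reference.

223 Hz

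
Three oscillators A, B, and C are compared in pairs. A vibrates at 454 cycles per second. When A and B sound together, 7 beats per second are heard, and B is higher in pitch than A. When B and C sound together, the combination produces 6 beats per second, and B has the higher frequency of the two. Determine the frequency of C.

455 Hz

B is above A, so f_B = 454 + 7 = 461 Hz.
C is below B, so f_C = 461 − 6 = 455 Hz.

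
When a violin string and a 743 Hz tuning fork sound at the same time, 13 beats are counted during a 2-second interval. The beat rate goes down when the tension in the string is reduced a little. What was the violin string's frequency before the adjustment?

749.5 Hz

Beat frequency = 13/2 = 6.5 Hz.
|f − 743| = 6.5, so the violin string was at either 736.5 Hz or 749.5 Hz.
Lower tension means lower frequency; the adjustment lowers the violin string's frequency.
The beat rate fell, so the adjustment moved the violin string toward 743 Hz — it must have started above the reference.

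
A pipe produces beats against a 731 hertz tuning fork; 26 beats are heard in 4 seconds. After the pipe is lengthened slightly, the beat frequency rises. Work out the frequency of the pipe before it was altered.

724.5 Hz

Beat frequency = 26/4 = 6.5 Hz.
|f − 731| = 6.5, so the pipe was at either 724.5 Hz or 737.5 Hz.
A longer pipe has a lower fundamental; the adjustment lowers the pipe's frequency.
The beat rate rose, so the adjustment moved the pipe further from 731 Hz — it was already below the reference.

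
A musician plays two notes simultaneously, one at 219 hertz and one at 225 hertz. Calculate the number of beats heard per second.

6 Hz

Beats arise from superposition of two nearby frequencies; the beat rate is |f₁ − f₂|.
|219 − 225| = 6 Hz.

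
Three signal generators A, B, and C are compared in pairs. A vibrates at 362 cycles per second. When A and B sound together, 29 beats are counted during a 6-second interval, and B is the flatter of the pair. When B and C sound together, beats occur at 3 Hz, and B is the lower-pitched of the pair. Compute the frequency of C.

A–B: Beat frequency = 29/6 = 4.8333 Hz.
B is below A, so f_B = 362 − 4.8333 = 357.1667 Hz.
C is above B, so f_C = 357.1667 + 3 = 360.1667 Hz.

360.1667 Hz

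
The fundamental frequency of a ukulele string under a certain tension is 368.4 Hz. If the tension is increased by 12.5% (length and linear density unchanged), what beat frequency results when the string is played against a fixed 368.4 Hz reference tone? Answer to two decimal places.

22.35 Hz

For a string, f ∝ √T, so the new frequency is 368.4·√1.125 = 390.7472 Hz.
f_beat = |390.7472 − 368.4| = 22.35 Hz.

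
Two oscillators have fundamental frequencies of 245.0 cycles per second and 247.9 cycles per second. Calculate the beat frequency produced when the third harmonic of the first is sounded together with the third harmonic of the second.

Third harmonic of the first: 3·245.0 = 735.0 Hz.
Third harmonic of the second: 3·247.9 = 743.7 Hz.
f_beat = |735.0 − 743.7| = 8.7 Hz.

8.7 Hz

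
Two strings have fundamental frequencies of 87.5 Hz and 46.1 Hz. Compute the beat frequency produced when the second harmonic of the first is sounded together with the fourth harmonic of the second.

Second harmonic of the first: 2·87.5 = 175.0 Hz.
Fourth harmonic of the second: 4·46.1 = 184.4 Hz.
f_beat = |175.0 − 184.4| = 9.4 Hz.

9.4 Hz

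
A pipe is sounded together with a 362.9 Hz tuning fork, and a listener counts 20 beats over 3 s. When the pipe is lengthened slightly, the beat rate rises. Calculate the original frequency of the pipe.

Beat frequency = 20/3 = 6.6667 Hz.
|f − 362.9| = 6.6667, so the pipe was at either 356.2333 Hz or 369.5667 Hz.
A longer pipe has a lower fundamental; the adjustment lowers the pipe's frequency.
The beat rate rose, so the adjustment moved the pipe further from 362.9 Hz — it was already below the reference.

356.2333 Hz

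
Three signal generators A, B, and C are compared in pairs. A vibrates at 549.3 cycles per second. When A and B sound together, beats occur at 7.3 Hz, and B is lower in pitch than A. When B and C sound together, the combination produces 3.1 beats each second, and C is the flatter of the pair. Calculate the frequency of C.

B is below A, so f_B = 549.3 − 7.3 = 542 Hz.
C is below B, so f_C = 542 − 3.1 = 538.9 Hz.

538.9 Hz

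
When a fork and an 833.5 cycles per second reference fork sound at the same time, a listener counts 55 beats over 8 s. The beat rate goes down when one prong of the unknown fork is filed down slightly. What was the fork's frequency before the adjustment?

Beat frequency = 55/8 = 6.875 Hz.
|f − 833.5| = 6.875, so the fork was at either 826.625 Hz or 840.375 Hz.
Filing a prong removes mass and raises the fork's frequency; the adjustment raises the fork's frequency.
The beat rate fell, so the adjustment moved the fork toward 833.5 Hz — it must have started below the reference.

826.625 Hz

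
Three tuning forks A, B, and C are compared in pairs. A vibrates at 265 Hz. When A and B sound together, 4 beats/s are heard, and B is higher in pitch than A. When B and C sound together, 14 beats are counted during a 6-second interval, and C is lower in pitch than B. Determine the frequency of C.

B is above A, so f_B = 265 + 4 = 269 Hz.
B–C: Beat frequency = 14/6 = 2.3333 Hz.
C is below B, so f_C = 269 − 2.3333 = 266.6667 Hz.

266.6667 Hz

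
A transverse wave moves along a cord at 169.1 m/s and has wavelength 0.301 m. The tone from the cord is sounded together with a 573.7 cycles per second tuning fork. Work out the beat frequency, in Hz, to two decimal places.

11.91 Hz

Source frequency f = v/λ = 169.1/0.301 = 561.7940 Hz.
f_beat = |561.7940 − 573.7| = 11.91 Hz.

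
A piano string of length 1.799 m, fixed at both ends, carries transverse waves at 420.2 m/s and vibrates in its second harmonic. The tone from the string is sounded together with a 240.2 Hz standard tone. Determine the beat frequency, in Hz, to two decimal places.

For a string fixed at both ends, f_n = n·v/(2L) = 2·420.2/(2·1.799) = 233.5742 Hz.
f_beat = |233.5742 − 240.2| = 6.63 Hz.

6.63 Hz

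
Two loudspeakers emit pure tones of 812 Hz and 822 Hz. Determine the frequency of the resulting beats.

10 Hz

f_beat = |f₁ − f₂|.
|812 − 822| = 10 Hz.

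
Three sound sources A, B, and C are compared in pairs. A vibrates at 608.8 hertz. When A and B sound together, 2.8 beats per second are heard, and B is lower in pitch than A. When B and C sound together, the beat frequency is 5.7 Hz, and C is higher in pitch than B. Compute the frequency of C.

B is below A, so f_B = 608.8 − 2.8 = 606 Hz.
C is above B, so f_C = 606 + 5.7 = 611.7 Hz.

611.7 Hz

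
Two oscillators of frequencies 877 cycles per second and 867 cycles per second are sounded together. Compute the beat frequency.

The beat frequency equals the magnitude of the frequency difference.
|877 − 867| = 10 Hz.

10 Hz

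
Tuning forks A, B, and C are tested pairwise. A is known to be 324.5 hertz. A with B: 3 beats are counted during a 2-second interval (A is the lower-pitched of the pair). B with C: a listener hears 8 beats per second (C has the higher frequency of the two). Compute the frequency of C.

334 Hz

A–B: Beat frequency = 3/2 = 1.5 Hz.
B is above A, so f_B = 324.5 + 1.5 = 326 Hz.
C is above B, so f_C = 326 + 8 = 334 Hz.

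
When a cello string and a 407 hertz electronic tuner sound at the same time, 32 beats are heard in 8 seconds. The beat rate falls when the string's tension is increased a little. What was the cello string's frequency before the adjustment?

Beat frequency = 32/8 = 4 Hz.
|f − 407| = 4, so the cello string was at either 403 Hz or 411 Hz.
Higher tension means higher frequency; the adjustment raises the cello string's frequency.
The beat rate fell, so the adjustment moved the cello string toward 407 Hz — it must have started below the reference.

403 Hz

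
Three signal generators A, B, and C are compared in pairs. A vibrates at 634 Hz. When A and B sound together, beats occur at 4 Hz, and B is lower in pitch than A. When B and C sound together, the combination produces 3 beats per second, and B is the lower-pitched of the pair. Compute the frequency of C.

B is below A, so f_B = 634 − 4 = 630 Hz.
C is above B, so f_C = 630 + 3 = 633 Hz.

633 Hz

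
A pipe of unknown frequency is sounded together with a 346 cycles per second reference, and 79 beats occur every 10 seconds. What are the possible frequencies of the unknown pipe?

338.1 Hz or 353.9 Hz

Beat frequency = 79/10 = 7.9 Hz.
|f − 346| = 7.9, so f = 346 ± 7.9.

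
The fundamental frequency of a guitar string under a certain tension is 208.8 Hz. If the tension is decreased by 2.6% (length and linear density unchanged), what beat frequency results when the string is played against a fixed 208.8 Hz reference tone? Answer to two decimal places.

2.73 Hz

For a string, f ∝ √T, so the new frequency is 208.8·√0.974 = 206.0677 Hz.
f_beat = |206.0677 − 208.8| = 2.73 Hz.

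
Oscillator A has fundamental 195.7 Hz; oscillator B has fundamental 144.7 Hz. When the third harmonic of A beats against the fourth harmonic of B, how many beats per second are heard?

Third harmonic of the first: 3·195.7 = 587.1 Hz.
Fourth harmonic of the second: 4·144.7 = 578.8 Hz.
f_beat = |587.1 − 578.8| = 8.3 Hz.

8.3 Hz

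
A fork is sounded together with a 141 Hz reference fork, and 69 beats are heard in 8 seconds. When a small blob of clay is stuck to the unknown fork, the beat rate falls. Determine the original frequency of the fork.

Beat frequency = 69/8 = 8.625 Hz.
|f − 141| = 8.625, so the fork was at either 132.375 Hz or 149.625 Hz.
Adding mass to a fork lowers its frequency; the adjustment lowers the fork's frequency.
The beat rate fell, so the adjustment moved the fork toward 141 Hz — it must have started above the reference.

149.625 Hz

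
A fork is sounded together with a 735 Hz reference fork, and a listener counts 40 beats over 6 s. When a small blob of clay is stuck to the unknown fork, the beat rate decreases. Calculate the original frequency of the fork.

741.6667 Hz

Beat frequency = 40/6 = 6.6667 Hz.
|f − 735| = 6.6667, so the fork was at either 728.3333 Hz or 741.6667 Hz.
Adding mass to a fork lowers its frequency; the adjustment lowers the fork's frequency.
The beat rate fell, so the adjustment moved the fork toward 735 Hz — it must have started above the reference.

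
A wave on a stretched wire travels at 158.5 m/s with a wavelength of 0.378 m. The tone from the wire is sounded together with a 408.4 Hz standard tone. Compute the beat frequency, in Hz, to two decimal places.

10.91 Hz

Source frequency f = v/λ = 158.5/0.378 = 419.3122 Hz.
f_beat = |419.3122 − 408.4| = 10.91 Hz.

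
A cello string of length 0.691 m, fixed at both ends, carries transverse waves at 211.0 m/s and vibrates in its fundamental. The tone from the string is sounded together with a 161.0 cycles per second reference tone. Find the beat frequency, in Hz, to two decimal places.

For a string fixed at both ends, f_n = n·v/(2L) = 1·211.0/(2·0.691) = 152.6773 Hz.
f_beat = |152.6773 − 161.0| = 8.32 Hz.

8.32 Hz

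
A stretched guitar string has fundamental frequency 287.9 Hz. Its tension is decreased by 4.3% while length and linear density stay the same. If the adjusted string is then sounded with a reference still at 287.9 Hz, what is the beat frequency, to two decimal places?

For a string, f ∝ √T, so the new frequency is 287.9·√0.957 = 281.6421 Hz.
f_beat = |281.6421 − 287.9| = 6.26 Hz.

6.26 Hz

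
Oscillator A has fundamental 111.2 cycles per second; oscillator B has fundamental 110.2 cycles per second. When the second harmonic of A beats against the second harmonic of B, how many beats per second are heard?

2.0 Hz

Second harmonic of the first: 2·111.2 = 222.4 Hz.
Second harmonic of the second: 2·110.2 = 220.4 Hz.
f_beat = |222.4 − 220.4| = 2.0 Hz.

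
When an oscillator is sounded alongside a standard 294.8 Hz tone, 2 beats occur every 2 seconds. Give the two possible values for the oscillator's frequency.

Beat frequency = 2/2 = 1 Hz.
|f − 294.8| = 1, so f = 294.8 ± 1.

293.8 Hz or 295.8 Hz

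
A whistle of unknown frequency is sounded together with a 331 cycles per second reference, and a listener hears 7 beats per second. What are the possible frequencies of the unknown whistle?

|f − 331| = 7, so f = 331 ± 7.

324 Hz or 338 Hz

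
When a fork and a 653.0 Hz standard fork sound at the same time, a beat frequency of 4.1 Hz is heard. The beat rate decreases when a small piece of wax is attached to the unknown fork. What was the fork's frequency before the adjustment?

657.1 Hz

|f − 653.0| = 4.1, so the fork was at either 648.9 Hz or 657.1 Hz.
Loading a fork with wax lowers its frequency; the adjustment lowers the fork's frequency.
The beat rate fell, so the adjustment moved the fork toward 653.0 Hz — it must have started above the reference.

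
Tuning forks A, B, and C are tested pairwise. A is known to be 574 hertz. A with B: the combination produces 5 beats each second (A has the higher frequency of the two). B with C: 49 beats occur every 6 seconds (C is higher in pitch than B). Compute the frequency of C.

577.1667 Hz

B is below A, so f_B = 574 − 5 = 569 Hz.
B–C: Beat frequency = 49/6 = 8.1667 Hz.
C is above B, so f_C = 569 + 8.1667 = 577.1667 Hz.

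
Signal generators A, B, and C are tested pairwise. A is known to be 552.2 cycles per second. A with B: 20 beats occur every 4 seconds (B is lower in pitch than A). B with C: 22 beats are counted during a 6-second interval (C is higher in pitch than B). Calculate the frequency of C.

550.8667 Hz

A–B: Beat frequency = 20/4 = 5 Hz.
B is below A, so f_B = 552.2 − 5 = 547.2 Hz.
B–C: Beat frequency = 22/6 = 3.6667 Hz.
C is above B, so f_C = 547.2 + 3.6667 = 550.8667 Hz.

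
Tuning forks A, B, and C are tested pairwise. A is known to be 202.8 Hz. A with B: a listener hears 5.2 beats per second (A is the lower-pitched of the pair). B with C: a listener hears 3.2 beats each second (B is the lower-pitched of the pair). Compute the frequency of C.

211.2 Hz

B is above A, so f_B = 202.8 + 5.2 = 208 Hz.
C is above B, so f_C = 208 + 3.2 = 211.2 Hz.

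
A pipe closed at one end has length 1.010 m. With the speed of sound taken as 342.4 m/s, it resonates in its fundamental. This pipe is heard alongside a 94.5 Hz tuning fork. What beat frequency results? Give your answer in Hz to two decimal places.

Closed pipe (odd harmonics): f_n = n·v/(4L) = 1·342.4/(4·1.010) = 84.7525 Hz.
f_beat = |84.7525 − 94.5| = 9.75 Hz.

9.75 Hz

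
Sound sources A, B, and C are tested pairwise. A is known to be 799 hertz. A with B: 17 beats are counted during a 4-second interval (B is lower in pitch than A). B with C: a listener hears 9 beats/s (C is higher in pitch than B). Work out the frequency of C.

A–B: Beat frequency = 17/4 = 4.25 Hz.
B is below A, so f_B = 799 − 4.25 = 794.75 Hz.
C is above B, so f_C = 794.75 + 9 = 803.75 Hz.

803.75 Hz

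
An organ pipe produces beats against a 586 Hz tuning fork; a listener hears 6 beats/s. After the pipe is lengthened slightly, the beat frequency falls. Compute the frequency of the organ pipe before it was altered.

|f − 586| = 6, so the organ pipe was at either 580 Hz or 592 Hz.
A longer pipe has a lower fundamental; the adjustment lowers the organ pipe's frequency.
The beat rate fell, so the adjustment moved the organ pipe toward 586 Hz — it must have started above the reference.

592 Hz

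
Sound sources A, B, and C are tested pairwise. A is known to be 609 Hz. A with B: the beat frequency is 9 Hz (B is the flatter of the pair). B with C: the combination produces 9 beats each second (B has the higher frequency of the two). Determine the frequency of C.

B is below A, so f_B = 609 − 9 = 600 Hz.
C is below B, so f_C = 600 − 9 = 591 Hz.

591 Hz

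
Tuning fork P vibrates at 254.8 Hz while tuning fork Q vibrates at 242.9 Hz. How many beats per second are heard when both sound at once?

11.9 Hz

Beats arise from superposition of two nearby frequencies; the beat rate is |f₁ − f₂|.
|254.8 − 242.9| = 11.9 Hz.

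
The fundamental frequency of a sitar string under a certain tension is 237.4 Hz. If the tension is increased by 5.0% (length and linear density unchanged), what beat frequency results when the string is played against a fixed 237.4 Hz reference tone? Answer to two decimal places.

For a string, f ∝ √T, so the new frequency is 237.4·√1.050 = 243.2626 Hz.
f_beat = |243.2626 − 237.4| = 5.86 Hz.

5.86 Hz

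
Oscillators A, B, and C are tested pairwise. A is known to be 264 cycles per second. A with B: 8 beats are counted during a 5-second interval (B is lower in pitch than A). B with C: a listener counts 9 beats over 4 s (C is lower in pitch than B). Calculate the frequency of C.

A–B: Beat frequency = 8/5 = 1.6 Hz.
B is below A, so f_B = 264 − 1.6 = 262.4 Hz.
B–C: Beat frequency = 9/4 = 2.25 Hz.
C is below B, so f_C = 262.4 − 2.25 = 260.15 Hz.

260.15 Hz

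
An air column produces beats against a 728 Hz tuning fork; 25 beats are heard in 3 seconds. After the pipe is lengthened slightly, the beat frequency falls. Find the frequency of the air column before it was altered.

736.3333 Hz

Beat frequency = 25/3 = 8.3333 Hz.
|f − 728| = 8.3333, so the air column was at either 719.6667 Hz or 736.3333 Hz.
A longer pipe has a lower fundamental; the adjustment lowers the air column's frequency.
The beat rate fell, so the adjustment moved the air column toward 728 Hz — it must have started above the reference.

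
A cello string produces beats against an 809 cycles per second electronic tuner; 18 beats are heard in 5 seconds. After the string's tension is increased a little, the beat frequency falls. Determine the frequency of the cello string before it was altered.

805.4 Hz

Beat frequency = 18/5 = 3.6 Hz.
|f − 809| = 3.6, so the cello string was at either 805.4 Hz or 812.6 Hz.
Higher tension means higher frequency; the adjustment raises the cello string's frequency.
The beat rate fell, so the adjustment moved the cello string toward 809 Hz — it must have started below the reference.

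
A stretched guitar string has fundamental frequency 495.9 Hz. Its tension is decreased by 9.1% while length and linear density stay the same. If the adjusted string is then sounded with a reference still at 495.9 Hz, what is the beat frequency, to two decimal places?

23.10 Hz

For a string, f ∝ √T, so the new frequency is 495.9·√0.909 = 472.7985 Hz.
f_beat = |472.7985 − 495.9| = 23.10 Hz.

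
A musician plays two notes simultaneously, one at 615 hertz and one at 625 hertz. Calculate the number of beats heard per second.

10 Hz

Beats arise from superposition of two nearby frequencies; the beat rate is |f₁ − f₂|.
|615 − 625| = 10 Hz.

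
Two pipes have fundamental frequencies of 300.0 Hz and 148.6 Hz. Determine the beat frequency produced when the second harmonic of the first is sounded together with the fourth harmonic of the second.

5.6 Hz

Second harmonic of the first: 2·300.0 = 600.0 Hz.
Fourth harmonic of the second: 4·148.6 = 594.4 Hz.
f_beat = |600.0 − 594.4| = 5.6 Hz.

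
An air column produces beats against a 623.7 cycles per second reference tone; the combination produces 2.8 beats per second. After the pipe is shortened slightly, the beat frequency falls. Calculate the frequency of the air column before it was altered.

|f − 623.7| = 2.8, so the air column was at either 620.9 Hz or 626.5 Hz.
A shorter pipe has a higher fundamental; the adjustment raises the air column's frequency.
The beat rate fell, so the adjustment moved the air column toward 623.7 Hz — it must have started below the reference.

620.9 Hz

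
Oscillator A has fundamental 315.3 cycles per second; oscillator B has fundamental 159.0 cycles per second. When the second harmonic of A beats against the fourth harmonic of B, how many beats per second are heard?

5.4 Hz

Second harmonic of the first: 2·315.3 = 630.6 Hz.
Fourth harmonic of the second: 4·159.0 = 636.0 Hz.
f_beat = |630.6 − 636.0| = 5.4 Hz.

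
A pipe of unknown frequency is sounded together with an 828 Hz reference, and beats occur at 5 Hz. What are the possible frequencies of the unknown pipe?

823 Hz or 833 Hz

|f − 828| = 5, so f = 828 ± 5.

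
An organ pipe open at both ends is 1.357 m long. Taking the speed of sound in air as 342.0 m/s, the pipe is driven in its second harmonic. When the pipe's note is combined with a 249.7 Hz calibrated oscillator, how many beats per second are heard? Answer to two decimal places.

Open pipe: f_n = n·v/(2L) = 2·342.0/(2·1.357) = 252.0265 Hz.
f_beat = |252.0265 − 249.7| = 2.33 Hz.

2.33 Hz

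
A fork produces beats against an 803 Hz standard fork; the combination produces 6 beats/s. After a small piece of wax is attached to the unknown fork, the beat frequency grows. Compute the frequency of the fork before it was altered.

|f − 803| = 6, so the fork was at either 797 Hz or 809 Hz.
Loading a fork with wax lowers its frequency; the adjustment lowers the fork's frequency.
The beat rate rose, so the adjustment moved the fork further from 803 Hz — it was already below the reference.

797 Hz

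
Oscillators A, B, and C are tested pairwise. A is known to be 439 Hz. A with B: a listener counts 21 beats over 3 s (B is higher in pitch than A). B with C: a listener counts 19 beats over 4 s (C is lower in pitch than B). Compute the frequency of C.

441.25 Hz

A–B: Beat frequency = 21/3 = 7 Hz.
B is above A, so f_B = 439 + 7 = 446 Hz.
B–C: Beat frequency = 19/4 = 4.75 Hz.
C is below B, so f_C = 446 − 4.75 = 441.25 Hz.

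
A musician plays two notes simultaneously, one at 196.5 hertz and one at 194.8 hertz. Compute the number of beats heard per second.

The beat frequency equals the magnitude of the frequency difference.
|196.5 − 194.8| = 1.7 Hz.

1.7 Hz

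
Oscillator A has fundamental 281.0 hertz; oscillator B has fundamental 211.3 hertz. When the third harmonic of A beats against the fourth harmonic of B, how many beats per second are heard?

2.2 Hz

Third harmonic of the first: 3·281.0 = 843.0 Hz.
Fourth harmonic of the second: 4·211.3 = 845.2 Hz.
f_beat = |843.0 − 845.2| = 2.2 Hz.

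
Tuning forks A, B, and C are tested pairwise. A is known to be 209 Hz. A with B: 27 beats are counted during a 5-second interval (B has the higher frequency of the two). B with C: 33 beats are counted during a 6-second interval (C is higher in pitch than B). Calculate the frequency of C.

219.9 Hz

A–B: Beat frequency = 27/5 = 5.4 Hz.
B is above A, so f_B = 209 + 5.4 = 214.4 Hz.
B–C: Beat frequency = 33/6 = 5.5 Hz.
C is above B, so f_C = 214.4 + 5.5 = 219.9 Hz.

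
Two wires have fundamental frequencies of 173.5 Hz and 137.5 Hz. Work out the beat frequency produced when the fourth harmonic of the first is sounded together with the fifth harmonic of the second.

Fourth harmonic of the first: 4·173.5 = 694.0 Hz.
Fifth harmonic of the second: 5·137.5 = 687.5 Hz.
f_beat = |694.0 − 687.5| = 6.5 Hz.

6.5 Hz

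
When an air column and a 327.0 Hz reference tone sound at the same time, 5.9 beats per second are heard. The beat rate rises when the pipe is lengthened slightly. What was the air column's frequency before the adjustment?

|f − 327.0| = 5.9, so the air column was at either 321.1 Hz or 332.9 Hz.
A longer pipe has a lower fundamental; the adjustment lowers the air column's frequency.
The beat rate rose, so the adjustment moved the air column further from 327.0 Hz — it was already below the reference.

321.1 Hz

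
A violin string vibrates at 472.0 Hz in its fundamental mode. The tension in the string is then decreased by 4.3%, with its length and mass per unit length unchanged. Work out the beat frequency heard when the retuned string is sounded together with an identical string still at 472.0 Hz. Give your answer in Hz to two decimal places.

For a string, f ∝ √T, so the new frequency is 472.0·√0.957 = 461.7405 Hz.
f_beat = |461.7405 − 472.0| = 10.26 Hz.

10.26 Hz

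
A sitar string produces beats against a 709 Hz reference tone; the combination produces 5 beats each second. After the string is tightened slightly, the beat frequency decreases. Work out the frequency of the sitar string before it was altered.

|f − 709| = 5, so the sitar string was at either 704 Hz or 714 Hz.
Increasing tension raises a string's frequency; the adjustment raises the sitar string's frequency.
The beat rate fell, so the adjustment moved the sitar string toward 709 Hz — it must have started below the reference.

704 Hz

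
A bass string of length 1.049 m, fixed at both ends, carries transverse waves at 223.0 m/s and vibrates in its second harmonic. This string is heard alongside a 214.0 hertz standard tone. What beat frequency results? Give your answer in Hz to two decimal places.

For a string fixed at both ends, f_n = n·v/(2L) = 2·223.0/(2·1.049) = 212.5834 Hz.
f_beat = |212.5834 − 214.0| = 1.42 Hz.

1.42 Hz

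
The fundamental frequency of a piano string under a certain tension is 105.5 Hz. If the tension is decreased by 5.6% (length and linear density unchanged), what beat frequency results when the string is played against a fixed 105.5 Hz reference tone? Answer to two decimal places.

For a string, f ∝ √T, so the new frequency is 105.5·√0.944 = 102.5034 Hz.
f_beat = |102.5034 − 105.5| = 3.00 Hz.

3.00 Hz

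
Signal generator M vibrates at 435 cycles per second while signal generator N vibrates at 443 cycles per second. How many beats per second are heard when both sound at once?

Beats arise from superposition of two nearby frequencies; the beat rate is |f₁ − f₂|.
|435 − 443| = 8 Hz.

8 Hz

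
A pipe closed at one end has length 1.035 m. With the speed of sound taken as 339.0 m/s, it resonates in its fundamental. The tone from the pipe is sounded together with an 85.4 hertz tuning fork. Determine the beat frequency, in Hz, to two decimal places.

3.52 Hz

Closed pipe (odd harmonics): f_n = n·v/(4L) = 1·339.0/(4·1.035) = 81.8841 Hz.
f_beat = |81.8841 − 85.4| = 3.52 Hz.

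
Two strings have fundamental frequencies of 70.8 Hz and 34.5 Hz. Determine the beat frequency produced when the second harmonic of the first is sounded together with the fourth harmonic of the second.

Second harmonic of the first: 2·70.8 = 141.6 Hz.
Fourth harmonic of the second: 4·34.5 = 138.0 Hz.
f_beat = |141.6 − 138.0| = 3.6 Hz.

3.6 Hz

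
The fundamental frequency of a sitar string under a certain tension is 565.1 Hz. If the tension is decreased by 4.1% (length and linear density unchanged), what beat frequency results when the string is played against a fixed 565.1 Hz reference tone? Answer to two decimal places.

For a string, f ∝ √T, so the new frequency is 565.1·√0.959 = 553.3942 Hz.
f_beat = |553.3942 − 565.1| = 11.71 Hz.

11.71 Hz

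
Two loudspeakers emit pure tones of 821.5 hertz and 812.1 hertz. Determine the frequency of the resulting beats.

9.4 Hz

The beat frequency equals the magnitude of the frequency difference.
|821.5 − 812.1| = 9.4 Hz.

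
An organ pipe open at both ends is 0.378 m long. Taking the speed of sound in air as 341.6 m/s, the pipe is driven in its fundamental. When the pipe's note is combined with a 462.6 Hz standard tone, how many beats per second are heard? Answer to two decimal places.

Open pipe: f_n = n·v/(2L) = 1·341.6/(2·0.378) = 451.8519 Hz.
f_beat = |451.8519 − 462.6| = 10.75 Hz.

10.75 Hz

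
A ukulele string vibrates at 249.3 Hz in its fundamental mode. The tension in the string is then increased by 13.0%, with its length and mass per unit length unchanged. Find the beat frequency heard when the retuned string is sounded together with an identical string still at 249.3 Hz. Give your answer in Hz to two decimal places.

15.71 Hz

For a string, f ∝ √T, so the new frequency is 249.3·√1.130 = 265.0095 Hz.
f_beat = |265.0095 − 249.3| = 15.71 Hz.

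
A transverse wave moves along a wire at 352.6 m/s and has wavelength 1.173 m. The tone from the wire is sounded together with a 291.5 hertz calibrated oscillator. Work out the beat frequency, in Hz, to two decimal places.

Source frequency f = v/λ = 352.6/1.173 = 300.5968 Hz.
f_beat = |300.5968 − 291.5| = 9.10 Hz.

9.10 Hz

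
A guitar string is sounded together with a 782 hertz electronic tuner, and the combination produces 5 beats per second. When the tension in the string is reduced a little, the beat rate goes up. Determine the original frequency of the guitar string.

|f − 782| = 5, so the guitar string was at either 777 Hz or 787 Hz.
Lower tension means lower frequency; the adjustment lowers the guitar string's frequency.
The beat rate rose, so the adjustment moved the guitar string further from 782 Hz — it was already below the reference.

777 Hz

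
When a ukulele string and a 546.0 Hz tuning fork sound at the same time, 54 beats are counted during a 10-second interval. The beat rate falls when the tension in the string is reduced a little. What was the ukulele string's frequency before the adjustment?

551.4 Hz

Beat frequency = 54/10 = 5.4 Hz.
|f − 546.0| = 5.4, so the ukulele string was at either 540.6 Hz or 551.4 Hz.
Lower tension means lower frequency; the adjustment lowers the ukulele string's frequency.
The beat rate fell, so the adjustment moved the ukulele string toward 546.0 Hz — it must have started above the reference.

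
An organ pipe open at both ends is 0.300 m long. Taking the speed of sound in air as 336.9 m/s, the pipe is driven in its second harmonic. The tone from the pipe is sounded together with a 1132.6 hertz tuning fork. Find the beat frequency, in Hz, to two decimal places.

9.60 Hz

Open pipe: f_n = n·v/(2L) = 2·336.9/(2·0.300) = 1123.0000 Hz.
f_beat = |1123.0000 − 1132.6| = 9.60 Hz.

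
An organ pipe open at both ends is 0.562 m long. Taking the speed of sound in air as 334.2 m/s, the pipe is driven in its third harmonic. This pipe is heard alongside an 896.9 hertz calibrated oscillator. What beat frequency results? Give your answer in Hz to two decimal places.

4.91 Hz

Open pipe: f_n = n·v/(2L) = 3·334.2/(2·0.562) = 891.9929 Hz.
f_beat = |891.9929 − 896.9| = 4.91 Hz.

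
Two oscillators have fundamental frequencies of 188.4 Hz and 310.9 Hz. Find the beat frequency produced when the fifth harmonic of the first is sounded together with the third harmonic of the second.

9.3 Hz

Fifth harmonic of the first: 5·188.4 = 942.0 Hz.
Third harmonic of the second: 3·310.9 = 932.7 Hz.
f_beat = |942.0 − 932.7| = 9.3 Hz.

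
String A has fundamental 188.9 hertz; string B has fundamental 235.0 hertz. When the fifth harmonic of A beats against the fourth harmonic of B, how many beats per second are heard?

4.5 Hz

Fifth harmonic of the first: 5·188.9 = 944.5 Hz.
Fourth harmonic of the second: 4·235.0 = 940.0 Hz.
f_beat = |944.5 − 940.0| = 4.5 Hz.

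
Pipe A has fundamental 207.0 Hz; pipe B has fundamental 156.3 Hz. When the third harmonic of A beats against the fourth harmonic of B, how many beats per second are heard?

Third harmonic of the first: 3·207.0 = 621.0 Hz.
Fourth harmonic of the second: 4·156.3 = 625.2 Hz.
f_beat = |621.0 − 625.2| = 4.2 Hz.

4.2 Hz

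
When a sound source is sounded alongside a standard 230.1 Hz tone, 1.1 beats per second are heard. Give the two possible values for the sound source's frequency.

229 Hz or 231.2 Hz

|f − 230.1| = 1.1, so f = 230.1 ± 1.1.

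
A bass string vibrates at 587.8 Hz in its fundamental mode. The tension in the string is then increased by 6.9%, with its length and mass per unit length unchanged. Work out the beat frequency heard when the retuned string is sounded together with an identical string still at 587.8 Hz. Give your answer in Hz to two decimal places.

19.94 Hz

For a string, f ∝ √T, so the new frequency is 587.8·√1.069 = 607.7409 Hz.
f_beat = |607.7409 − 587.8| = 19.94 Hz.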